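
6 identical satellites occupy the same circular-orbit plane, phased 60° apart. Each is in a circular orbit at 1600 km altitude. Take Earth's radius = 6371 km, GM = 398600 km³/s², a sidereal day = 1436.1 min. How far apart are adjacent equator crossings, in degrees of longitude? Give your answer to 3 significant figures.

Semi-major axis a = 6371 + 1600 = 7971 km. Period T = 2π√(a³/μ) = 2π√(7971³/398600) = 7082.4 s = 118.04 min.
Single-satellite node shift = (7082.4/86166) × 360° = 29.59°.
With 6 satellites evenly phased, successive equator crossings are 29.59/6 = 4.932° apart.

4.93°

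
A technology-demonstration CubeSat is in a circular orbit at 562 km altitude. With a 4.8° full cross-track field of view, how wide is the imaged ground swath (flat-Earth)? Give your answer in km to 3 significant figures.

47.1 km

Half-angle = 4.8°/2 = 2.4°.
Swath width ≈ 2h·tan(θ/2) = 2 × 562 × tan(2.4°) = 47.1 km.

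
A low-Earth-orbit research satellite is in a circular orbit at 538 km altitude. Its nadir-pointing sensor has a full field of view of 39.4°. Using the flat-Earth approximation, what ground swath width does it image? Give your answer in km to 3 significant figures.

385 km

Half-angle = 39.4°/2 = 19.7°.
Swath width ≈ 2h·tan(θ/2) = 2 × 538 × tan(19.7°) = 385.3 km.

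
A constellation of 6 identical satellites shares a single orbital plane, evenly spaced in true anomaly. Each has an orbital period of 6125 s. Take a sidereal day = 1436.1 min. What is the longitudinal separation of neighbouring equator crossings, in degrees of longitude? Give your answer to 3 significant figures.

4.27°

Single-satellite node shift = (6125.0/86166) × 360° = 25.59°.
With 6 satellites evenly phased, successive equator crossings are 25.59/6 = 4.265° apart.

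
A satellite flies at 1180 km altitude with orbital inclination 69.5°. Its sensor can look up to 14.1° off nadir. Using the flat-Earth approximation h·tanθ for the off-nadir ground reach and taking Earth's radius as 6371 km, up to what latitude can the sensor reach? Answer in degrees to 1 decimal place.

For a prograde orbit the ground track reaches latitude ±i = ±69.5°.
Sensor half-swath on the ground ≈ 1180·tan(14.1°) = 296 km = 2.67° of latitude.
Maximum observable latitude ≈ 69.5 + 2.67 = 72.2°.

72.2°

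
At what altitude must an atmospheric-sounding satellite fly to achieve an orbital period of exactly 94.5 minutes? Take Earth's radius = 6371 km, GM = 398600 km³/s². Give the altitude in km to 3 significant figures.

501 km

T = 94.5 min = 5670.0 s.
From T = 2π√(a³/μ): a = (μ T²/4π²)^(1/3) = (398600 × 5670.0² / 4π²)^(1/3) = 6872 km.
Altitude h = a − R = 6872 − 6371 = 501 km.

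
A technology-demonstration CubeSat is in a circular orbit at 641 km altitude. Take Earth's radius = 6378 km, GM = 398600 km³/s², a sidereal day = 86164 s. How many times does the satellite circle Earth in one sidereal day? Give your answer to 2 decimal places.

14.72

Semi-major axis a = 6378 + 641 = 7019 km. Period T = 2π√(a³/μ) = 2π√(7019³/398600) = 5852.3 s = 97.54 min.
Orbits per sidereal day = 86164 / 5852.3 = 14.723.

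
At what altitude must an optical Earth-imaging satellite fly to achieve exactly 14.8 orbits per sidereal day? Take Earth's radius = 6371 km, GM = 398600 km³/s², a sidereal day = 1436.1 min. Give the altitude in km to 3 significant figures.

Required period T = 86166 / 14.8 = 5822.0 s.
From T = 2π√(a³/μ): a = (μ T²/4π²)^(1/3) = (398600 × 5822.0² / 4π²)^(1/3) = 6995 km.
Altitude h = a − R = 6995 − 6371 = 624 km.

624 km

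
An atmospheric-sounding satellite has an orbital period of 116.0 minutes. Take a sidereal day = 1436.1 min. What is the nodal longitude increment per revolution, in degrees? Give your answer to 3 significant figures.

T = 116.0 min = 6960.0 s.
During one orbit Earth rotates (6960.0 / 86166) × 360° = 29.08°.

29.1°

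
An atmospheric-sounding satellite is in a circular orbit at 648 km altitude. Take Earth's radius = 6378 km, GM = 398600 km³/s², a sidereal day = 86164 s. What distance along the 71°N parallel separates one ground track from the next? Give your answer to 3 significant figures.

Semi-major axis a = 6378 + 648 = 7026 km. Period T = 2π√(a³/μ) = 2π√(7026³/398600) = 5861.0 s = 97.68 min.
Node shift per orbit = (5861.0/86164) × 360° = 24.49°.
Equatorial spacing = 24.49 × 111.3 km/° = 2726 km.
At 71° latitude, spacing = 2726 × cos(71°) = 887 km.

887 km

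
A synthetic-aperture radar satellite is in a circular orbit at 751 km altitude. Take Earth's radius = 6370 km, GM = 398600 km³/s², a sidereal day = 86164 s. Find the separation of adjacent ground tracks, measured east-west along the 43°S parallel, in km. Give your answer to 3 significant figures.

Semi-major axis a = 6370 + 751 = 7121 km. Period T = 2π√(a³/μ) = 2π√(7121³/398600) = 5980.3 s = 99.67 min.
Node shift per orbit = (5980.3/86164) × 360° = 24.99°.
Equatorial spacing = 24.99 × 111.2 km/° = 2778 km.
At 43° latitude, spacing = 2778 × cos(43°) = 2032 km.

2030 km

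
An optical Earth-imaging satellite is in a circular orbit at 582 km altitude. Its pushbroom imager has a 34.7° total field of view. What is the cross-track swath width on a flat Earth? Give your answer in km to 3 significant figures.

Half-angle = 34.7°/2 = 17.35°.
Swath width ≈ 2h·tan(θ/2) = 2 × 582 × tan(17.35°) = 363.7 km.

364 km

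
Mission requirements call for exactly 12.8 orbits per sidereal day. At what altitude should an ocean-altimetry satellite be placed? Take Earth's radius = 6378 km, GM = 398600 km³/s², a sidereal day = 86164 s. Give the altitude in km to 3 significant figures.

1330 km

Required period T = 86164 / 12.8 = 6731.6 s.
From T = 2π√(a³/μ): a = (μ T²/4π²)^(1/3) = (398600 × 6731.6² / 4π²)^(1/3) = 7706 km.
Altitude h = a − R = 7706 − 6378 = 1328 km.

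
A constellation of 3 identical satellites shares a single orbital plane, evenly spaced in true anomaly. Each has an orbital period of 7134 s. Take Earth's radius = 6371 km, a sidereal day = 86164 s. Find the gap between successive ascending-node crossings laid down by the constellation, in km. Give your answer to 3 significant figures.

1100 km

Single-satellite node shift = (7134.0/86164) × 360° = 29.81°.
With 3 satellites evenly phased, successive equator crossings are 29.81/3 = 9.935° apart.
That is 9.935 × 111.2 = 1105 km at the equator.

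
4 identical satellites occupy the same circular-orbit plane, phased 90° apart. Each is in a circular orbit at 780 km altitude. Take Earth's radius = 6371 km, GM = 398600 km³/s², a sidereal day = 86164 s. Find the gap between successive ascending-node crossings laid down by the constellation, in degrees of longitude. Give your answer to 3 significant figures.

Semi-major axis a = 6371 + 780 = 7151 km. Period T = 2π√(a³/μ) = 2π√(7151³/398600) = 6018.1 s = 100.30 min.
Single-satellite node shift = (6018.1/86164) × 360° = 25.14°.
With 4 satellites evenly phased, successive equator crossings are 25.14/4 = 6.286° apart.

6.29°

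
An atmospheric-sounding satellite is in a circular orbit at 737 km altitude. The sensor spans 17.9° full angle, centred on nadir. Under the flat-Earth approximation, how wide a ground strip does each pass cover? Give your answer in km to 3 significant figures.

Half-angle = 17.9°/2 = 8.95°.
Swath width ≈ 2h·tan(θ/2) = 2 × 737 × tan(8.95°) = 232.1 km.

232 km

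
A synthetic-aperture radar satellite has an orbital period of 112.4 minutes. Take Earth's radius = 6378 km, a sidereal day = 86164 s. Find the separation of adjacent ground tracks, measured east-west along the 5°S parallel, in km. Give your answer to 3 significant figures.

3120 km

T = 112.4 min = 6744.0 s.
Node shift per orbit = (6744.0/86164) × 360° = 28.18°.
Equatorial spacing = 28.18 × 111.3 km/° = 3137 km.
At 5° latitude, spacing = 3137 × cos(5°) = 3125 km.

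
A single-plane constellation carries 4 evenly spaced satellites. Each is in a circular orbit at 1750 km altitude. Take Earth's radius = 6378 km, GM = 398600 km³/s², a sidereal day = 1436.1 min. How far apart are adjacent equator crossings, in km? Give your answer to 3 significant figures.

848 km

Semi-major axis a = 6378 + 1750 = 8128 km. Period T = 2π√(a³/μ) = 2π√(8128³/398600) = 7292.7 s = 121.54 min.
Single-satellite node shift = (7292.7/86166) × 360° = 30.47°.
With 4 satellites evenly phased, successive equator crossings are 30.47/4 = 7.617° apart.
That is 7.617 × 111.3 = 848 km at the equator.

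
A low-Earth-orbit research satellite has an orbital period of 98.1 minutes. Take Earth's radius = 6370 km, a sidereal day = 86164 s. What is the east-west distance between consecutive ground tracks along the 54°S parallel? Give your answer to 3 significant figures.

1610 km

T = 98.1 min = 5886.0 s.
Node shift per orbit = (5886.0/86164) × 360° = 24.59°.
Equatorial spacing = 24.59 × 111.2 km/° = 2734 km.
At 54° latitude, spacing = 2734 × cos(54°) = 1607 km.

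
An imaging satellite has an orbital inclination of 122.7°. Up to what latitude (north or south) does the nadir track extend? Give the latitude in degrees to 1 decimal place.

Retrograde orbit: the ground track reaches ±(180° − i) = ±(180 − 122.7) = ±57.3°.

57.3°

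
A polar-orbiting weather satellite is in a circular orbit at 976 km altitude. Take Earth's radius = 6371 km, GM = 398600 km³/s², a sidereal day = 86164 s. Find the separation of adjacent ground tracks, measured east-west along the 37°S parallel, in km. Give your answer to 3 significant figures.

Semi-major axis a = 6371 + 976 = 7347 km. Period T = 2π√(a³/μ) = 2π√(7347³/398600) = 6267.2 s = 104.45 min.
Node shift per orbit = (6267.2/86164) × 360° = 26.19°.
Equatorial spacing = 26.19 × 111.2 km/° = 2912 km.
At 37° latitude, spacing = 2912 × cos(37°) = 2325 km.

2330 km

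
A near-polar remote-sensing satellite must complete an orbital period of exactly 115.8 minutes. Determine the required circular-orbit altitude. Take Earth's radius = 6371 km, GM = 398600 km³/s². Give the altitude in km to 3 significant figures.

T = 115.8 min = 6948.0 s.
From T = 2π√(a³/μ): a = (μ T²/4π²)^(1/3) = (398600 × 6948.0² / 4π²)^(1/3) = 7870 km.
Altitude h = a − R = 7870 − 6371 = 1499 km.

1500 km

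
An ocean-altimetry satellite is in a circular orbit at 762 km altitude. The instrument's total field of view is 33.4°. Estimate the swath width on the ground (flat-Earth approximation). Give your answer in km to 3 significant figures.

457 km

Half-angle = 33.4°/2 = 16.7°.
Swath width ≈ 2h·tan(θ/2) = 2 × 762 × tan(16.7°) = 457.2 km.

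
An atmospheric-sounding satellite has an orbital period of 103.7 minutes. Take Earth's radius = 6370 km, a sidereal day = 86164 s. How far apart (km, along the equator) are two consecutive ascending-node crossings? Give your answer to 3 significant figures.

T = 103.7 min = 6222.0 s.
During one orbit Earth rotates (6222.0 / 86164) × 360° = 26.00°.
At the equator that is 26.00° × (2π·6370/360) km/° = 26.00 × 111.2 = 2890 km.

2890 km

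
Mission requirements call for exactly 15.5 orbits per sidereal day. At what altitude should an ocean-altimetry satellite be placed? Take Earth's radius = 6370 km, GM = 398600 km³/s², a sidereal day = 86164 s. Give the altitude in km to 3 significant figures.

Required period T = 86164 / 15.5 = 5559.0 s.
From T = 2π√(a³/μ): a = (μ T²/4π²)^(1/3) = (398600 × 5559.0² / 4π²)^(1/3) = 6782 km.
Altitude h = a − R = 6782 − 6370 = 412 km.

412 km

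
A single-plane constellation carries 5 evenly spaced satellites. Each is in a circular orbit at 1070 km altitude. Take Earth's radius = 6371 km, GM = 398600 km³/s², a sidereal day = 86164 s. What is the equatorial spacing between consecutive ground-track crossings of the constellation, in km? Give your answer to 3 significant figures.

Semi-major axis a = 6371 + 1070 = 7441 km. Period T = 2π√(a³/μ) = 2π√(7441³/398600) = 6387.9 s = 106.47 min.
Single-satellite node shift = (6387.9/86164) × 360° = 26.69°.
With 5 satellites evenly phased, successive equator crossings are 26.69/5 = 5.338° apart.
That is 5.338 × 111.2 = 594 km at the equator.

594 km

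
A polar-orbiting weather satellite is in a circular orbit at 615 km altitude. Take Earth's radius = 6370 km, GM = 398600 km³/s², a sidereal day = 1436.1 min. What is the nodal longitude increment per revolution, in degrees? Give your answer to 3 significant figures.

Semi-major axis a = 6370 + 615 = 6985 km. Period T = 2π√(a³/μ) = 2π√(6985³/398600) = 5809.8 s = 96.83 min.
During one orbit Earth rotates (5809.8 / 86166) × 360° = 24.27°.

24.3°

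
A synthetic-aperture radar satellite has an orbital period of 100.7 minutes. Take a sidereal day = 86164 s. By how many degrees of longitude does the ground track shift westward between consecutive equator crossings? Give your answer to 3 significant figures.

T = 100.7 min = 6042.0 s.
During one orbit Earth rotates (6042.0 / 86164) × 360° = 25.24°.

25.2°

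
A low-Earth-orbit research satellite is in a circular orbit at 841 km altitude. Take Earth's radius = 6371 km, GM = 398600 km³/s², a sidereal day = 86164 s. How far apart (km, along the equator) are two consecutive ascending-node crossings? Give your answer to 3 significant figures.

2830 km

Semi-major axis a = 6371 + 841 = 7212 km. Period T = 2π√(a³/μ) = 2π√(7212³/398600) = 6095.3 s = 101.59 min.
During one orbit Earth rotates (6095.3 / 86164) × 360° = 25.47°.
At the equator that is 25.47° × (2π·6371/360) km/° = 25.47 × 111.2 = 2832 km.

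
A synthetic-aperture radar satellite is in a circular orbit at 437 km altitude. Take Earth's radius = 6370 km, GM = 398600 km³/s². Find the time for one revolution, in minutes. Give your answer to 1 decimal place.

93.2 min

Semi-major axis a = 6370 + 437 = 6807 km. Period T = 2π√(a³/μ) = 2π√(6807³/398600) = 5589.1 s = 93.15 min.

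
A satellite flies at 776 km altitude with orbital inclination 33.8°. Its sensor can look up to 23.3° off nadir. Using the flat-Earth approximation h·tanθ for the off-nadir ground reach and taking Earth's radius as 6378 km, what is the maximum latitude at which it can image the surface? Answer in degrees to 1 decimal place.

36.8°

For a prograde orbit the ground track reaches latitude ±i = ±33.8°.
Sensor half-swath on the ground ≈ 776·tan(23.3°) = 334 km = 3.00° of latitude.
Maximum observable latitude ≈ 33.8 + 3.00 = 36.8°.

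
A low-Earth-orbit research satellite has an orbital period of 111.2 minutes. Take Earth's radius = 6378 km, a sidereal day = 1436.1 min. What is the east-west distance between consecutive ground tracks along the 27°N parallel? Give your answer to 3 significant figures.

T = 111.2 min = 6672.0 s.
Node shift per orbit = (6672.0/86166) × 360° = 27.88°.
Equatorial spacing = 27.88 × 111.3 km/° = 3103 km.
At 27° latitude, spacing = 3103 × cos(27°) = 2765 km.

2760 km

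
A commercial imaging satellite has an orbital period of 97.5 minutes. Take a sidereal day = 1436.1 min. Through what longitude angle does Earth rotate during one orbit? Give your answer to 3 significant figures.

24.4°

T = 97.5 min = 5850.0 s.
During one orbit Earth rotates (5850.0 / 86166) × 360° = 24.44°.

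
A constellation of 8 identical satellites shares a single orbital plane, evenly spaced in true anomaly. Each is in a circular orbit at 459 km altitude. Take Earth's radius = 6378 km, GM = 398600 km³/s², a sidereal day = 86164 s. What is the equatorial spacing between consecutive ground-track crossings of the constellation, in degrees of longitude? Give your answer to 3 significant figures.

2.94°

Semi-major axis a = 6378 + 459 = 6837 km. Period T = 2π√(a³/μ) = 2π√(6837³/398600) = 5626.1 s = 93.77 min.
Single-satellite node shift = (5626.1/86164) × 360° = 23.51°.
With 8 satellites evenly phased, successive equator crossings are 23.51/8 = 2.938° apart.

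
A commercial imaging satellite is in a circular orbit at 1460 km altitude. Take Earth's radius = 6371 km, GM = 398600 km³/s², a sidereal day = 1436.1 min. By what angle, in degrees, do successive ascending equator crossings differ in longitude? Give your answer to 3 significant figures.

Semi-major axis a = 6371 + 1460 = 7831 km. Period T = 2π√(a³/μ) = 2π√(7831³/398600) = 6896.6 s = 114.94 min.
During one orbit Earth rotates (6896.6 / 86166) × 360° = 28.81°.

28.8°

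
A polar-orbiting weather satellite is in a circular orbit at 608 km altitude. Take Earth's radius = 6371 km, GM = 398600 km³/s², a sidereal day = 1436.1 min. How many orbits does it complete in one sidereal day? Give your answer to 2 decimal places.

14.85

Semi-major axis a = 6371 + 608 = 6979 km. Period T = 2π√(a³/μ) = 2π√(6979³/398600) = 5802.3 s = 96.71 min.
Orbits per sidereal day = 86166 / 5802.3 = 14.850.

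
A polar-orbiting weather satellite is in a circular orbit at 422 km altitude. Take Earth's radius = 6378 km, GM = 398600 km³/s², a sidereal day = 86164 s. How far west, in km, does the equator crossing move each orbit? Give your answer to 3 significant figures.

2600 km

Semi-major axis a = 6378 + 422 = 6800 km. Period T = 2π√(a³/μ) = 2π√(6800³/398600) = 5580.5 s = 93.01 min.
During one orbit Earth rotates (5580.5 / 86164) × 360° = 23.32°.
At the equator that is 23.32° × (2π·6378/360) km/° = 23.32 × 111.3 = 2595 km.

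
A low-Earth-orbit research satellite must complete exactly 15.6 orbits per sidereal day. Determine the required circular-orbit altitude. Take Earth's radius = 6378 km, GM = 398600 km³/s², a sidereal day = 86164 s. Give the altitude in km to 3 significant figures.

Required period T = 86164 / 15.6 = 5523.3 s.
From T = 2π√(a³/μ): a = (μ T²/4π²)^(1/3) = (398600 × 5523.3² / 4π²)^(1/3) = 6753 km.
Altitude h = a − R = 6753 − 6378 = 375 km.

375 km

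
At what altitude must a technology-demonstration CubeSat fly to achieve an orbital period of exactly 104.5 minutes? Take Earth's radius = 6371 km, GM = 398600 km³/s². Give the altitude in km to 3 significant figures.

978 km

T = 104.5 min = 6270.0 s.
From T = 2π√(a³/μ): a = (μ T²/4π²)^(1/3) = (398600 × 6270.0² / 4π²)^(1/3) = 7349 km.
Altitude h = a − R = 7349 − 6371 = 978 km.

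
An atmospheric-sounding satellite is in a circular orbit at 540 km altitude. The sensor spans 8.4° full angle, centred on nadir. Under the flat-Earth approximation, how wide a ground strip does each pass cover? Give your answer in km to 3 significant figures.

Half-angle = 8.4°/2 = 4.2°.
Swath width ≈ 2h·tan(θ/2) = 2 × 540 × tan(4.2°) = 79.3 km.

79.3 km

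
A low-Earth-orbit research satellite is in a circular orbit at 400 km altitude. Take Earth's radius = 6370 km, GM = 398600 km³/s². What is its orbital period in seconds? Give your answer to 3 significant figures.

5540 seconds

Semi-major axis a = 6370 + 400 = 6770 km. Period T = 2π√(a³/μ) = 2π√(6770³/398600) = 5543.6 s = 92.39 min.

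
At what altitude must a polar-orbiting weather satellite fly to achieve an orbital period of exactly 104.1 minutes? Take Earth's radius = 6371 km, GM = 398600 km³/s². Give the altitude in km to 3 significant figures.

959 km

T = 104.1 min = 6246.0 s.
From T = 2π√(a³/μ): a = (μ T²/4π²)^(1/3) = (398600 × 6246.0² / 4π²)^(1/3) = 7330 km.
Altitude h = a − R = 7330 − 6371 = 959 km.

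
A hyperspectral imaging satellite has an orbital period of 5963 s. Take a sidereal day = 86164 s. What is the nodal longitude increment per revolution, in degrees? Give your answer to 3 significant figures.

24.9°

During one orbit Earth rotates (5963.0 / 86164) × 360° = 24.91°.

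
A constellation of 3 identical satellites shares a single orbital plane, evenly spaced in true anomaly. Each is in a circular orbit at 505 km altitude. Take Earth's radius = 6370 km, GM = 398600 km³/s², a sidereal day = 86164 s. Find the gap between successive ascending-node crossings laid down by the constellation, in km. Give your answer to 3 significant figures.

878 km

Semi-major axis a = 6370 + 505 = 6875 km. Period T = 2π√(a³/μ) = 2π√(6875³/398600) = 5673.1 s = 94.55 min.
Single-satellite node shift = (5673.1/86164) × 360° = 23.70°.
With 3 satellites evenly phased, successive equator crossings are 23.70/3 = 7.901° apart.
That is 7.901 × 111.2 = 878 km at the equator.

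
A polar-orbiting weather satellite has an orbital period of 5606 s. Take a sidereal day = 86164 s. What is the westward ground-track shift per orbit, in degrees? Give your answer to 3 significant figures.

23.4°

During one orbit Earth rotates (5606.0 / 86164) × 360° = 23.42°.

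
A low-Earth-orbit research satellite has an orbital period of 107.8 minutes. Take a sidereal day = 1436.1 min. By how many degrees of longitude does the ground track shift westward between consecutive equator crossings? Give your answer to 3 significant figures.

27.0°

T = 107.8 min = 6468.0 s.
During one orbit Earth rotates (6468.0 / 86166) × 360° = 27.02°.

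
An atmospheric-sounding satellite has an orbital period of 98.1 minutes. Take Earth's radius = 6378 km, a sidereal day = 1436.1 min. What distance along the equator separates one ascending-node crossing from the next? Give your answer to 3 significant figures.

T = 98.1 min = 5886.0 s.
During one orbit Earth rotates (5886.0 / 86166) × 360° = 24.59°.
At the equator that is 24.59° × (2π·6378/360) km/° = 24.59 × 111.3 = 2737 km.

2740 km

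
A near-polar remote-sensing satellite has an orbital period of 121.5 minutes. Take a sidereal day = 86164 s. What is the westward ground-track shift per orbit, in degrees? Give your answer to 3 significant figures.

30.5°

T = 121.5 min = 7290.0 s.
During one orbit Earth rotates (7290.0 / 86164) × 360° = 30.46°.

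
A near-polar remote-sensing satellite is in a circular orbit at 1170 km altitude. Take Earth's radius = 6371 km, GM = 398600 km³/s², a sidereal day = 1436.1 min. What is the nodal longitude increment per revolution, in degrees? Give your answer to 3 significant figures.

27.2°

Semi-major axis a = 6371 + 1170 = 7541 km. Period T = 2π√(a³/μ) = 2π√(7541³/398600) = 6517.1 s = 108.62 min.
During one orbit Earth rotates (6517.1 / 86166) × 360° = 27.23°.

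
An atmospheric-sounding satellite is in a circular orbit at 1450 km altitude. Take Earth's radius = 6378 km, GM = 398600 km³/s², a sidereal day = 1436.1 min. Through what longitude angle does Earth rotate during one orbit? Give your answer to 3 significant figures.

28.8°

Semi-major axis a = 6378 + 1450 = 7828 km. Period T = 2π√(a³/μ) = 2π√(7828³/398600) = 6892.7 s = 114.88 min.
During one orbit Earth rotates (6892.7 / 86166) × 360° = 28.80°.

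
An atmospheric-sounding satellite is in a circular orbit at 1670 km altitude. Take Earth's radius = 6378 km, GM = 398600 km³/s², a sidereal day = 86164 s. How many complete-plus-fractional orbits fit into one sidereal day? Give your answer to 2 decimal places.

Semi-major axis a = 6378 + 1670 = 8048 km. Period T = 2π√(a³/μ) = 2π√(8048³/398600) = 7185.3 s = 119.75 min.
Orbits per sidereal day = 86164 / 7185.3 = 11.992.

11.99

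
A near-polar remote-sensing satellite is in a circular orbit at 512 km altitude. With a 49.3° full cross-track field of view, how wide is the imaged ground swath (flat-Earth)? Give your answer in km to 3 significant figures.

470 km

Half-angle = 49.3°/2 = 24.65°.
Swath width ≈ 2h·tan(θ/2) = 2 × 512 × tan(24.65°) = 469.9 km.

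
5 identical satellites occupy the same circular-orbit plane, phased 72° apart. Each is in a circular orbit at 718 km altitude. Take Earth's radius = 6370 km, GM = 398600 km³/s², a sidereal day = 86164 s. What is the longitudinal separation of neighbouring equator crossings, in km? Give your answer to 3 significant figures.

552 km

Semi-major axis a = 6370 + 718 = 7088 km. Period T = 2π√(a³/μ) = 2π√(7088³/398600) = 5938.8 s = 98.98 min.
Single-satellite node shift = (5938.8/86164) × 360° = 24.81°.
With 5 satellites evenly phased, successive equator crossings are 24.81/5 = 4.963° apart.
That is 4.963 × 111.2 = 552 km at the equator.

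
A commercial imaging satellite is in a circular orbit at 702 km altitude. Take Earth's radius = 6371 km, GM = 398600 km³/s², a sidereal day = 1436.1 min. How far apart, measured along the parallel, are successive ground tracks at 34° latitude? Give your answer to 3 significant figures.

2280 km

Semi-major axis a = 6371 + 702 = 7073 km. Period T = 2π√(a³/μ) = 2π√(7073³/398600) = 5919.9 s = 98.67 min.
Node shift per orbit = (5919.9/86166) × 360° = 24.73°.
Equatorial spacing = 24.73 × 111.2 km/° = 2750 km.
At 34° latitude, spacing = 2750 × cos(34°) = 2280 km.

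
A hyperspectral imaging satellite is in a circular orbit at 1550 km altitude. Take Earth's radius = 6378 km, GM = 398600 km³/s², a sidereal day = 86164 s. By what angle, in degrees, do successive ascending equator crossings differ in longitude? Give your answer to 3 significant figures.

Semi-major axis a = 6378 + 1550 = 7928 km. Period T = 2π√(a³/μ) = 2π√(7928³/398600) = 7025.2 s = 117.09 min.
During one orbit Earth rotates (7025.2 / 86164) × 360° = 29.35°.

29.4°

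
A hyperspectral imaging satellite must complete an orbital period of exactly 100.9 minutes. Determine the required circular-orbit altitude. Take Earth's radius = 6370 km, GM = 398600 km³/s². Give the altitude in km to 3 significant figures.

809 km

T = 100.9 min = 6054.0 s.
From T = 2π√(a³/μ): a = (μ T²/4π²)^(1/3) = (398600 × 6054.0² / 4π²)^(1/3) = 7179 km.
Altitude h = a − R = 7179 − 6370 = 809 km.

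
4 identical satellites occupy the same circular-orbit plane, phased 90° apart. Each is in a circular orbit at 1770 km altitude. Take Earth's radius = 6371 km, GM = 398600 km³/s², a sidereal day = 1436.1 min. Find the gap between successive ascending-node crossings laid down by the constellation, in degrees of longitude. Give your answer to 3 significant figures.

Semi-major axis a = 6371 + 1770 = 8141 km. Period T = 2π√(a³/μ) = 2π√(8141³/398600) = 7310.2 s = 121.84 min.
Single-satellite node shift = (7310.2/86166) × 360° = 30.54°.
With 4 satellites evenly phased, successive equator crossings are 30.54/4 = 7.635° apart.

7.64°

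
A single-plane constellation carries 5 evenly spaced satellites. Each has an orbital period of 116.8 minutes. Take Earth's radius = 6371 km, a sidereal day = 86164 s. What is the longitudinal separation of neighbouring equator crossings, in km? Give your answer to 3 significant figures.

651 km

T = 116.8 min = 7008.0 s.
Single-satellite node shift = (7008.0/86164) × 360° = 29.28°.
With 5 satellites evenly phased, successive equator crossings are 29.28/5 = 5.856° apart.
That is 5.856 × 111.2 = 651 km at the equator.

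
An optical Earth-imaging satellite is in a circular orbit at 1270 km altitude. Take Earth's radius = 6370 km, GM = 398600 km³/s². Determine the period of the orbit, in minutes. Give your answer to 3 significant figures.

111 min

Semi-major axis a = 6370 + 1270 = 7640 km. Period T = 2π√(a³/μ) = 2π√(7640³/398600) = 6645.9 s = 110.76 min.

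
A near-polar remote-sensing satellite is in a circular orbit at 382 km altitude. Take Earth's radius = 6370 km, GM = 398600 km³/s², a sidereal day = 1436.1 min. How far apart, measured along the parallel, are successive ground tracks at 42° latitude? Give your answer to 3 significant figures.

1910 km

Semi-major axis a = 6370 + 382 = 6752 km. Period T = 2π√(a³/μ) = 2π√(6752³/398600) = 5521.5 s = 92.03 min.
Node shift per orbit = (5521.5/86166) × 360° = 23.07°.
Equatorial spacing = 23.07 × 111.2 km/° = 2565 km.
At 42° latitude, spacing = 2565 × cos(42°) = 1906 km.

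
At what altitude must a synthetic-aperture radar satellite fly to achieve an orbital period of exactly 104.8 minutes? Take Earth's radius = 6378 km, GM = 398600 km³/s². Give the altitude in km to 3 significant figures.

985 km

T = 104.8 min = 6288.0 s.
From T = 2π√(a³/μ): a = (μ T²/4π²)^(1/3) = (398600 × 6288.0² / 4π²)^(1/3) = 7363 km.
Altitude h = a − R = 7363 − 6378 = 985 km.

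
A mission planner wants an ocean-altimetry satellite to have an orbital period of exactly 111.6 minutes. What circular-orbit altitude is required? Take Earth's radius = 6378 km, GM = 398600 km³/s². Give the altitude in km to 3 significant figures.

1300 km

T = 111.6 min = 6696.0 s.
From T = 2π√(a³/μ): a = (μ T²/4π²)^(1/3) = (398600 × 6696.0² / 4π²)^(1/3) = 7678 km.
Altitude h = a − R = 7678 − 6378 = 1300 km.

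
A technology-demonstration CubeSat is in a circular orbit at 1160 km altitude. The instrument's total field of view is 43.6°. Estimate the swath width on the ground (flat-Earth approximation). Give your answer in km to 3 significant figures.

Half-angle = 43.6°/2 = 21.8°.
Swath width ≈ 2h·tan(θ/2) = 2 × 1160 × tan(21.8°) = 927.9 km.

928 km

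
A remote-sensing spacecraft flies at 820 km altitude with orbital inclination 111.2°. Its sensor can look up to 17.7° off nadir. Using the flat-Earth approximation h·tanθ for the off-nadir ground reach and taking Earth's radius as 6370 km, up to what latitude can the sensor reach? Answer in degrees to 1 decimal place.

71.2°

Retrograde orbit: the ground track reaches ±(180° − i) = ±(180 − 111.2) = ±68.8°.
Sensor half-swath on the ground ≈ 820·tan(17.7°) = 262 km = 2.35° of latitude.
Maximum observable latitude ≈ 68.8 + 2.35 = 71.2°.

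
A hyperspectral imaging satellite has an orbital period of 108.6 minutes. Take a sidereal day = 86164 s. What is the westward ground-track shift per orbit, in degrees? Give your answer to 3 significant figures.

T = 108.6 min = 6516.0 s.
During one orbit Earth rotates (6516.0 / 86164) × 360° = 27.22°.

27.2°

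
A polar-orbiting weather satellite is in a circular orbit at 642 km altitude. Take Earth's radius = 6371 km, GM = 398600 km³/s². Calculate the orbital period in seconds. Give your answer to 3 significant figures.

5840 seconds

Semi-major axis a = 6371 + 642 = 7013 km. Period T = 2π√(a³/μ) = 2π√(7013³/398600) = 5844.8 s = 97.41 min.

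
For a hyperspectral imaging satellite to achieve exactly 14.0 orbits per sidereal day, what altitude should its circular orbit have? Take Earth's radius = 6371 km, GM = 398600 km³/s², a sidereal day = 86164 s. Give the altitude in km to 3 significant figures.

Required period T = 86164 / 14.0 = 6154.6 s.
From T = 2π√(a³/μ): a = (μ T²/4π²)^(1/3) = (398600 × 6154.6² / 4π²)^(1/3) = 7259 km.
Altitude h = a − R = 7259 − 6371 = 888 km.

888 km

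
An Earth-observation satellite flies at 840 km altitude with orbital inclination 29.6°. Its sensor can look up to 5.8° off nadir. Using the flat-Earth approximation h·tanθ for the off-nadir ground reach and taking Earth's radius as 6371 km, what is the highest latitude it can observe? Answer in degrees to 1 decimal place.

30.4°

For a prograde orbit the ground track reaches latitude ±i = ±29.6°.
Sensor half-swath on the ground ≈ 840·tan(5.8°) = 85 km = 0.77° of latitude.
Maximum observable latitude ≈ 29.6 + 0.77 = 30.4°.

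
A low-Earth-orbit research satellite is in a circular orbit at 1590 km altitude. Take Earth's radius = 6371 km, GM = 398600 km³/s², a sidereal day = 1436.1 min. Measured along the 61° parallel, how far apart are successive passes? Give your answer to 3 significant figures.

Semi-major axis a = 6371 + 1590 = 7961 km. Period T = 2π√(a³/μ) = 2π√(7961³/398600) = 7069.1 s = 117.82 min.
Node shift per orbit = (7069.1/86166) × 360° = 29.53°.
Equatorial spacing = 29.53 × 111.2 km/° = 3284 km.
At 61° latitude, spacing = 3284 × cos(61°) = 1592 km.

1590 km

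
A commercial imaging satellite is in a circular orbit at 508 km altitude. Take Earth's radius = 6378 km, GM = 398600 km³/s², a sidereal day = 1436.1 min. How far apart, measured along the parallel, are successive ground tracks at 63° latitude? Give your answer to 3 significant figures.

1200 km

Semi-major axis a = 6378 + 508 = 6886 km. Period T = 2π√(a³/μ) = 2π√(6886³/398600) = 5686.7 s = 94.78 min.
Node shift per orbit = (5686.7/86166) × 360° = 23.76°.
Equatorial spacing = 23.76 × 111.3 km/° = 2645 km.
At 63° latitude, spacing = 2645 × cos(63°) = 1201 km.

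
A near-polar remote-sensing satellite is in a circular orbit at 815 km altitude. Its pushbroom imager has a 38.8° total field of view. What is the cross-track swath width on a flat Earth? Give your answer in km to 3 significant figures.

574 km

Half-angle = 38.8°/2 = 19.4°.
Swath width ≈ 2h·tan(θ/2) = 2 × 815 × tan(19.4°) = 574.0 km.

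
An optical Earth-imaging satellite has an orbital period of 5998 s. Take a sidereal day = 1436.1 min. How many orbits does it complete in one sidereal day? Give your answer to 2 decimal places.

14.37

Orbits per sidereal day = 86166 / 5998.0 = 14.366.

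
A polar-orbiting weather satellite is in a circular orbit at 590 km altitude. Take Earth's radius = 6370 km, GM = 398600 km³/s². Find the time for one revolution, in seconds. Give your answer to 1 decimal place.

5778.6 seconds

Semi-major axis a = 6370 + 590 = 6960 km. Period T = 2π√(a³/μ) = 2π√(6960³/398600) = 5778.6 s = 96.31 min.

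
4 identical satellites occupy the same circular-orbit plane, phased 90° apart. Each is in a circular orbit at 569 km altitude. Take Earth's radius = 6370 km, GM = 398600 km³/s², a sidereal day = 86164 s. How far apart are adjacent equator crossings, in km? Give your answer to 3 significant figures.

668 km

Semi-major axis a = 6370 + 569 = 6939 km. Period T = 2π√(a³/μ) = 2π√(6939³/398600) = 5752.5 s = 95.87 min.
Single-satellite node shift = (5752.5/86164) × 360° = 24.03°.
With 4 satellites evenly phased, successive equator crossings are 24.03/4 = 6.009° apart.
That is 6.009 × 111.2 = 668 km at the equator.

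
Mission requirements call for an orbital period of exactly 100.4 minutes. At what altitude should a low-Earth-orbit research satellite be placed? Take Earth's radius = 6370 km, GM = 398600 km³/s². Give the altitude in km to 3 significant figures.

786 km

T = 100.4 min = 6024.0 s.
From T = 2π√(a³/μ): a = (μ T²/4π²)^(1/3) = (398600 × 6024.0² / 4π²)^(1/3) = 7156 km.
Altitude h = a − R = 7156 − 6370 = 786 km.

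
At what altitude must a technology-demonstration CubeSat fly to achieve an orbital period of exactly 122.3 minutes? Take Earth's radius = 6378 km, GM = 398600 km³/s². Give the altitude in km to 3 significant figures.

T = 122.3 min = 7338.0 s.
From T = 2π√(a³/μ): a = (μ T²/4π²)^(1/3) = (398600 × 7338.0² / 4π²)^(1/3) = 8162 km.
Altitude h = a − R = 8162 − 6378 = 1784 km.

1780 km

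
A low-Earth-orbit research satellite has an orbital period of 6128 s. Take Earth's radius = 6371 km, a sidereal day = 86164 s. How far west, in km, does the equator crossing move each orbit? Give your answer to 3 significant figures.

2850 km

During one orbit Earth rotates (6128.0 / 86164) × 360° = 25.60°.
At the equator that is 25.60° × (2π·6371/360) km/° = 25.60 × 111.2 = 2847 km.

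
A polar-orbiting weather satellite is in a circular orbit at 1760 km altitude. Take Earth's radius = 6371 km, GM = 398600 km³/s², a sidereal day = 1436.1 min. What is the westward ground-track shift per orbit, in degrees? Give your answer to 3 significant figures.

Semi-major axis a = 6371 + 1760 = 8131 km. Period T = 2π√(a³/μ) = 2π√(8131³/398600) = 7296.7 s = 121.61 min.
During one orbit Earth rotates (7296.7 / 86166) × 360° = 30.49°.

30.5°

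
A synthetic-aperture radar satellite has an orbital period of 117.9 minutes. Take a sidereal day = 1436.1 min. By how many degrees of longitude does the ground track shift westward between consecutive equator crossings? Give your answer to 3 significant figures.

29.6°

T = 117.9 min = 7074.0 s.
During one orbit Earth rotates (7074.0 / 86166) × 360° = 29.56°.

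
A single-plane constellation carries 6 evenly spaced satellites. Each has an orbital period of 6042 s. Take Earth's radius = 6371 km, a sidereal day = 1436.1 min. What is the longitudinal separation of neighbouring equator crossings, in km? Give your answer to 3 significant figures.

Single-satellite node shift = (6042.0/86166) × 360° = 25.24°.
With 6 satellites evenly phased, successive equator crossings are 25.24/6 = 4.207° apart.
That is 4.207 × 111.2 = 468 km at the equator.

468 km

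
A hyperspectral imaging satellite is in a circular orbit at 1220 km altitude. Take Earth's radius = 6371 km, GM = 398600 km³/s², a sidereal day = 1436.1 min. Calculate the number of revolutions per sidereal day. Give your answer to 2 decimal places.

13.09

Semi-major axis a = 6371 + 1220 = 7591 km. Period T = 2π√(a³/μ) = 2π√(7591³/398600) = 6582.0 s = 109.70 min.
Orbits per sidereal day = 86166 / 6582.0 = 13.091.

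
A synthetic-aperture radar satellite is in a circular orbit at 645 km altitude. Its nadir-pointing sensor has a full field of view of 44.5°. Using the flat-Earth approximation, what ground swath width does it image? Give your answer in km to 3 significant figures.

528 km

Half-angle = 44.5°/2 = 22.25°.
Swath width ≈ 2h·tan(θ/2) = 2 × 645 × tan(22.25°) = 527.8 km.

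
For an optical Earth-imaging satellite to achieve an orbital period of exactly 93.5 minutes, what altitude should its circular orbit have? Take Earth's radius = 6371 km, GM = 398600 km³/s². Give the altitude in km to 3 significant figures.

T = 93.5 min = 5610.0 s.
From T = 2π√(a³/μ): a = (μ T²/4π²)^(1/3) = (398600 × 5610.0² / 4π²)^(1/3) = 6824 km.
Altitude h = a − R = 6824 − 6371 = 453 km.

453 km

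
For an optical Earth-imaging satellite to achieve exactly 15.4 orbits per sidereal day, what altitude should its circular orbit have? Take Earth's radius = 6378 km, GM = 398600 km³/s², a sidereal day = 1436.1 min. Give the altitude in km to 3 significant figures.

Required period T = 86166 / 15.4 = 5595.2 s.
From T = 2π√(a³/μ): a = (μ T²/4π²)^(1/3) = (398600 × 5595.2² / 4π²)^(1/3) = 6812 km.
Altitude h = a − R = 6812 − 6378 = 434 km.

434 km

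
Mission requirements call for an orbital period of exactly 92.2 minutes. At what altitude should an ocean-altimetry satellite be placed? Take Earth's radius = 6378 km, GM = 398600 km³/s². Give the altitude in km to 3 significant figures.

383 km

T = 92.2 min = 5532.0 s.
From T = 2π√(a³/μ): a = (μ T²/4π²)^(1/3) = (398600 × 5532.0² / 4π²)^(1/3) = 6761 km.
Altitude h = a − R = 6761 − 6378 = 383 km.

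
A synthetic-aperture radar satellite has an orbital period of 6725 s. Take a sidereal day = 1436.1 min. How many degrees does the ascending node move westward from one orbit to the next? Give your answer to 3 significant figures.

28.1°

During one orbit Earth rotates (6725.0 / 86166) × 360° = 28.10°.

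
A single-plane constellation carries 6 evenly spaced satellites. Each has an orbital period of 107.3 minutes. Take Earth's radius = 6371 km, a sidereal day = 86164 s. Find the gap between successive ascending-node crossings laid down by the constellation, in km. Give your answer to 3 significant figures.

498 km

T = 107.3 min = 6438.0 s.
Single-satellite node shift = (6438.0/86164) × 360° = 26.90°.
With 6 satellites evenly phased, successive equator crossings are 26.90/6 = 4.483° apart.
That is 4.483 × 111.2 = 498 km at the equator.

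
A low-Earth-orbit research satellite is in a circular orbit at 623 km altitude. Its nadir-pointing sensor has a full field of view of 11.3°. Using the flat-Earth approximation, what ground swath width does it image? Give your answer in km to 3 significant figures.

Half-angle = 11.3°/2 = 5.65°.
Swath width ≈ 2h·tan(θ/2) = 2 × 623 × tan(5.65°) = 123.3 km.

123 km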